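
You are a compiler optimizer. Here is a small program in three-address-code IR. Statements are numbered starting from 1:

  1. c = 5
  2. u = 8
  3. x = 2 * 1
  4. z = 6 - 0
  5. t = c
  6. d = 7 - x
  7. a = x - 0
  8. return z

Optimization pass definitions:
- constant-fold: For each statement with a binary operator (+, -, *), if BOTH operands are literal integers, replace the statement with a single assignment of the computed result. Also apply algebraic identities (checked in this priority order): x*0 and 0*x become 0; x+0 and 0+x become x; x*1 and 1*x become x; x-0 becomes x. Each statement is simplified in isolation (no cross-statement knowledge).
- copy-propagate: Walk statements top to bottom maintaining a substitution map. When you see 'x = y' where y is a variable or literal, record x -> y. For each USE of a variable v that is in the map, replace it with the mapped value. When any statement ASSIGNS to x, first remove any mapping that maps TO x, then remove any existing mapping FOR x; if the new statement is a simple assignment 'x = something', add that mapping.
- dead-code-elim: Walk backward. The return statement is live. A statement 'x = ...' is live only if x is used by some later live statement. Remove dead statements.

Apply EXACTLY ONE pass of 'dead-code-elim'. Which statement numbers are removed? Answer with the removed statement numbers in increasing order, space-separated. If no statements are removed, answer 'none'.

Answer: 1 2 3 5 6 7

Derivation:
Backward liveness scan:
Stmt 1 'c = 5': DEAD (c not in live set [])
Stmt 2 'u = 8': DEAD (u not in live set [])
Stmt 3 'x = 2 * 1': DEAD (x not in live set [])
Stmt 4 'z = 6 - 0': KEEP (z is live); live-in = []
Stmt 5 't = c': DEAD (t not in live set ['z'])
Stmt 6 'd = 7 - x': DEAD (d not in live set ['z'])
Stmt 7 'a = x - 0': DEAD (a not in live set ['z'])
Stmt 8 'return z': KEEP (return); live-in = ['z']
Removed statement numbers: [1, 2, 3, 5, 6, 7]
Surviving IR:
  z = 6 - 0
  return z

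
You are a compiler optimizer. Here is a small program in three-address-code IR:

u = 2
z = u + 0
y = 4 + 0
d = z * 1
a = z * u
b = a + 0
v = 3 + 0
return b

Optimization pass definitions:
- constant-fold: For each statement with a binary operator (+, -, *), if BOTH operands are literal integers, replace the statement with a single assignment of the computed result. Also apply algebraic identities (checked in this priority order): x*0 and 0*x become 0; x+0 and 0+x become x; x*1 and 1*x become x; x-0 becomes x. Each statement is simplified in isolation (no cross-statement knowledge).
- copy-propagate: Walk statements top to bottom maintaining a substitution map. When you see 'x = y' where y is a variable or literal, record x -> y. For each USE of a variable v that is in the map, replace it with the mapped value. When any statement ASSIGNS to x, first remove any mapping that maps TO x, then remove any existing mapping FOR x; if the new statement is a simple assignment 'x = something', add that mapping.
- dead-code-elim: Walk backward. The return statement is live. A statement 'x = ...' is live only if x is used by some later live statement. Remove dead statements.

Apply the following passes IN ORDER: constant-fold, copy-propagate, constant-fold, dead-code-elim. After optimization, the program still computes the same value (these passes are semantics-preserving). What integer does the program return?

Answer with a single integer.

Initial IR:
  u = 2
  z = u + 0
  y = 4 + 0
  d = z * 1
  a = z * u
  b = a + 0
  v = 3 + 0
  return b
After constant-fold (8 stmts):
  u = 2
  z = u
  y = 4
  d = z
  a = z * u
  b = a
  v = 3
  return b
After copy-propagate (8 stmts):
  u = 2
  z = 2
  y = 4
  d = 2
  a = 2 * 2
  b = a
  v = 3
  return a
After constant-fold (8 stmts):
  u = 2
  z = 2
  y = 4
  d = 2
  a = 4
  b = a
  v = 3
  return a
After dead-code-elim (2 stmts):
  a = 4
  return a
Evaluate:
  u = 2  =>  u = 2
  z = u + 0  =>  z = 2
  y = 4 + 0  =>  y = 4
  d = z * 1  =>  d = 2
  a = z * u  =>  a = 4
  b = a + 0  =>  b = 4
  v = 3 + 0  =>  v = 3
  return b = 4

Answer: 4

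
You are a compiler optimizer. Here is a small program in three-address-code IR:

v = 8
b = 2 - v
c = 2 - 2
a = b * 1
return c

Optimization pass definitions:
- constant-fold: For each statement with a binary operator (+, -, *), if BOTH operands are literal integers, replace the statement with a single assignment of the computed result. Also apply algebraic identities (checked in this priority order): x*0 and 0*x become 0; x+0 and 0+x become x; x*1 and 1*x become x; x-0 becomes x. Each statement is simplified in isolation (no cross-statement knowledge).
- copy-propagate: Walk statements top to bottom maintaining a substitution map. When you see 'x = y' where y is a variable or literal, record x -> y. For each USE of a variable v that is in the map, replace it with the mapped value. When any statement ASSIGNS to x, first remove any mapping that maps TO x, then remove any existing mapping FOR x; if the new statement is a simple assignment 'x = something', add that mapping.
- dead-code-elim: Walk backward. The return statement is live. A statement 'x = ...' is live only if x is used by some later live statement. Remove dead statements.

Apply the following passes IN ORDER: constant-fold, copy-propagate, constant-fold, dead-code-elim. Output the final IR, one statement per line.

Initial IR:
  v = 8
  b = 2 - v
  c = 2 - 2
  a = b * 1
  return c
After constant-fold (5 stmts):
  v = 8
  b = 2 - v
  c = 0
  a = b
  return c
After copy-propagate (5 stmts):
  v = 8
  b = 2 - 8
  c = 0
  a = b
  return 0
After constant-fold (5 stmts):
  v = 8
  b = -6
  c = 0
  a = b
  return 0
After dead-code-elim (1 stmts):
  return 0

Answer: return 0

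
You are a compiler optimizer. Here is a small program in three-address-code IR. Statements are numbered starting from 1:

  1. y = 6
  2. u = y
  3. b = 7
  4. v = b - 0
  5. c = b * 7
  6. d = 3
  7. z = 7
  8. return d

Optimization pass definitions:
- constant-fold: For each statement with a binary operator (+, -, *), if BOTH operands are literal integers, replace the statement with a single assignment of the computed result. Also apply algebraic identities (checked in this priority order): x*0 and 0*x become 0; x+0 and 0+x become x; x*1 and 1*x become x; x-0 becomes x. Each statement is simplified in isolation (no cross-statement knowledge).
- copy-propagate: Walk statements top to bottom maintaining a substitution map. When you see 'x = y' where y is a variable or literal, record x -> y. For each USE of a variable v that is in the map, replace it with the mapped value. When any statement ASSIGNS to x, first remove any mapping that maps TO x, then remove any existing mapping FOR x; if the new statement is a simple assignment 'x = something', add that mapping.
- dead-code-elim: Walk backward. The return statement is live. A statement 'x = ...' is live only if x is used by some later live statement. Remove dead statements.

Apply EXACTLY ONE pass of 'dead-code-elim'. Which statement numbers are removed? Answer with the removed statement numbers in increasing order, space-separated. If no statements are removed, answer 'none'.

Answer: 1 2 3 4 5 7

Derivation:
Backward liveness scan:
Stmt 1 'y = 6': DEAD (y not in live set [])
Stmt 2 'u = y': DEAD (u not in live set [])
Stmt 3 'b = 7': DEAD (b not in live set [])
Stmt 4 'v = b - 0': DEAD (v not in live set [])
Stmt 5 'c = b * 7': DEAD (c not in live set [])
Stmt 6 'd = 3': KEEP (d is live); live-in = []
Stmt 7 'z = 7': DEAD (z not in live set ['d'])
Stmt 8 'return d': KEEP (return); live-in = ['d']
Removed statement numbers: [1, 2, 3, 4, 5, 7]
Surviving IR:
  d = 3
  return d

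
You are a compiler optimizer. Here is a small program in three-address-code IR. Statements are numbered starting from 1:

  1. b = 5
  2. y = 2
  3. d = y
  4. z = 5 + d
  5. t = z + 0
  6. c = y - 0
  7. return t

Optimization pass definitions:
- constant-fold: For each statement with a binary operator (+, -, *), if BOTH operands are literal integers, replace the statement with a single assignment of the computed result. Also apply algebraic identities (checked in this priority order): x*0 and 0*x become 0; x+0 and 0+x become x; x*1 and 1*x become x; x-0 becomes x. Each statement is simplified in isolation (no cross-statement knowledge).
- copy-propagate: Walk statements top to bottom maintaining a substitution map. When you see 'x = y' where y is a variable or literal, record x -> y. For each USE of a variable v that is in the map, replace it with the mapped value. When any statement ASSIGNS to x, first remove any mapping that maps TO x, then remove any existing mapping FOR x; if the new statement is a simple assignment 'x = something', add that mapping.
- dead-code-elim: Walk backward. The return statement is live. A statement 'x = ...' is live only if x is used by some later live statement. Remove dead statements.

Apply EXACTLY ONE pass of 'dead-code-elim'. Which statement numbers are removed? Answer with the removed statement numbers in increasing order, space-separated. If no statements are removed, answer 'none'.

Answer: 1 6

Derivation:
Backward liveness scan:
Stmt 1 'b = 5': DEAD (b not in live set [])
Stmt 2 'y = 2': KEEP (y is live); live-in = []
Stmt 3 'd = y': KEEP (d is live); live-in = ['y']
Stmt 4 'z = 5 + d': KEEP (z is live); live-in = ['d']
Stmt 5 't = z + 0': KEEP (t is live); live-in = ['z']
Stmt 6 'c = y - 0': DEAD (c not in live set ['t'])
Stmt 7 'return t': KEEP (return); live-in = ['t']
Removed statement numbers: [1, 6]
Surviving IR:
  y = 2
  d = y
  z = 5 + d
  t = z + 0
  return t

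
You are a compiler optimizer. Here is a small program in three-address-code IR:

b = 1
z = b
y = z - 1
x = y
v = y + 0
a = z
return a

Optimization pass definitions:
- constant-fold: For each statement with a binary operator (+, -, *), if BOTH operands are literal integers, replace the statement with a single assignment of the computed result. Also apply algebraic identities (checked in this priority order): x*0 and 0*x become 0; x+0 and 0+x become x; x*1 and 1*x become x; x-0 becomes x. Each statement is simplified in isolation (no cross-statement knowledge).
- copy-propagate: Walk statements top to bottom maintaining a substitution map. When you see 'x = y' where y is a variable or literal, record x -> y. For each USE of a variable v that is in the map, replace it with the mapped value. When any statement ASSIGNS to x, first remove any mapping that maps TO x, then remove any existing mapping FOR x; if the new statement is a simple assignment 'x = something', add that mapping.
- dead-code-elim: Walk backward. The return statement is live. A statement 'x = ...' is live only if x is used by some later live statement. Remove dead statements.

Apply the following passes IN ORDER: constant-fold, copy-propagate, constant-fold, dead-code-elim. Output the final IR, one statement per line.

Answer: return 1

Derivation:
Initial IR:
  b = 1
  z = b
  y = z - 1
  x = y
  v = y + 0
  a = z
  return a
After constant-fold (7 stmts):
  b = 1
  z = b
  y = z - 1
  x = y
  v = y
  a = z
  return a
After copy-propagate (7 stmts):
  b = 1
  z = 1
  y = 1 - 1
  x = y
  v = y
  a = 1
  return 1
After constant-fold (7 stmts):
  b = 1
  z = 1
  y = 0
  x = y
  v = y
  a = 1
  return 1
After dead-code-elim (1 stmts):
  return 1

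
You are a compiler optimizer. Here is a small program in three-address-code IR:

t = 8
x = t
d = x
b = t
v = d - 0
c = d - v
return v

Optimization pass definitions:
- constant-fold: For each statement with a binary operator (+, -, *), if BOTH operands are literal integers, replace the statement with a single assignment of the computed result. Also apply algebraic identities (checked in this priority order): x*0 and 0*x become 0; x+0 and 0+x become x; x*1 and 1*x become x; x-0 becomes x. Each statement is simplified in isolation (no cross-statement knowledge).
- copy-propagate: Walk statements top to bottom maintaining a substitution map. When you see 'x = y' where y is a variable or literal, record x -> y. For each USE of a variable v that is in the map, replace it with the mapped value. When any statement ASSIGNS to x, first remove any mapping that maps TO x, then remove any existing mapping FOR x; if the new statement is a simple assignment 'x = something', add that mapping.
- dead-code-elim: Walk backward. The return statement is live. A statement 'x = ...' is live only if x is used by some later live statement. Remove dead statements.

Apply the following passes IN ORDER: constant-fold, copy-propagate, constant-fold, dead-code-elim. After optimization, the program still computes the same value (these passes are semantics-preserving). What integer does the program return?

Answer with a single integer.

Initial IR:
  t = 8
  x = t
  d = x
  b = t
  v = d - 0
  c = d - v
  return v
After constant-fold (7 stmts):
  t = 8
  x = t
  d = x
  b = t
  v = d
  c = d - v
  return v
After copy-propagate (7 stmts):
  t = 8
  x = 8
  d = 8
  b = 8
  v = 8
  c = 8 - 8
  return 8
After constant-fold (7 stmts):
  t = 8
  x = 8
  d = 8
  b = 8
  v = 8
  c = 0
  return 8
After dead-code-elim (1 stmts):
  return 8
Evaluate:
  t = 8  =>  t = 8
  x = t  =>  x = 8
  d = x  =>  d = 8
  b = t  =>  b = 8
  v = d - 0  =>  v = 8
  c = d - v  =>  c = 0
  return v = 8

Answer: 8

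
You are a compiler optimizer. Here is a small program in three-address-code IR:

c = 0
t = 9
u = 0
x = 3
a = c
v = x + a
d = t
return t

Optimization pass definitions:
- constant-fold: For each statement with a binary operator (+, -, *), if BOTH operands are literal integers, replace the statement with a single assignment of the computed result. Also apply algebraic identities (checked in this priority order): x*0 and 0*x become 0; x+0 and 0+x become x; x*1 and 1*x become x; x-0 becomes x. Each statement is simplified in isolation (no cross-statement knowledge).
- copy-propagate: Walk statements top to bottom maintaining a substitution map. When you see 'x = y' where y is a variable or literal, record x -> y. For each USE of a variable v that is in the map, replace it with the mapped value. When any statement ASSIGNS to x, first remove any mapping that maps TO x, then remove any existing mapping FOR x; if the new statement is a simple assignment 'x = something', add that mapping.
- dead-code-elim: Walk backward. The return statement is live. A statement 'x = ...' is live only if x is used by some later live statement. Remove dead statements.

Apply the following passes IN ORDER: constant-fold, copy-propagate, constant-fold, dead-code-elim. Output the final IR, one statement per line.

Answer: return 9

Derivation:
Initial IR:
  c = 0
  t = 9
  u = 0
  x = 3
  a = c
  v = x + a
  d = t
  return t
After constant-fold (8 stmts):
  c = 0
  t = 9
  u = 0
  x = 3
  a = c
  v = x + a
  d = t
  return t
After copy-propagate (8 stmts):
  c = 0
  t = 9
  u = 0
  x = 3
  a = 0
  v = 3 + 0
  d = 9
  return 9
After constant-fold (8 stmts):
  c = 0
  t = 9
  u = 0
  x = 3
  a = 0
  v = 3
  d = 9
  return 9
After dead-code-elim (1 stmts):
  return 9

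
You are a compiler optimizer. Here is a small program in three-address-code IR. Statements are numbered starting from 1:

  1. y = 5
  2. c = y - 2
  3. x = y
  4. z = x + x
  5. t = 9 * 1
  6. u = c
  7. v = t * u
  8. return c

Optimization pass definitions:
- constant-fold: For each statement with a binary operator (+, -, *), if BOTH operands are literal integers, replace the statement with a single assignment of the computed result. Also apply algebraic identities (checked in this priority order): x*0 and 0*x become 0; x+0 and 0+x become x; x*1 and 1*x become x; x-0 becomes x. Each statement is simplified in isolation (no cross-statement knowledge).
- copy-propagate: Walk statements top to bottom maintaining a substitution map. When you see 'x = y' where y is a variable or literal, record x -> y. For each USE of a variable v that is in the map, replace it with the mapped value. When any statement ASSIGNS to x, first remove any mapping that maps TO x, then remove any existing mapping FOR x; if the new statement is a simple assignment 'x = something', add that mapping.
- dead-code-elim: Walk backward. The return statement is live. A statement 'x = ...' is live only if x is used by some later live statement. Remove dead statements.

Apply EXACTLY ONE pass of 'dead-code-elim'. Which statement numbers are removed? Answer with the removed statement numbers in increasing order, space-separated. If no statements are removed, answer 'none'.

Backward liveness scan:
Stmt 1 'y = 5': KEEP (y is live); live-in = []
Stmt 2 'c = y - 2': KEEP (c is live); live-in = ['y']
Stmt 3 'x = y': DEAD (x not in live set ['c'])
Stmt 4 'z = x + x': DEAD (z not in live set ['c'])
Stmt 5 't = 9 * 1': DEAD (t not in live set ['c'])
Stmt 6 'u = c': DEAD (u not in live set ['c'])
Stmt 7 'v = t * u': DEAD (v not in live set ['c'])
Stmt 8 'return c': KEEP (return); live-in = ['c']
Removed statement numbers: [3, 4, 5, 6, 7]
Surviving IR:
  y = 5
  c = y - 2
  return c

Answer: 3 4 5 6 7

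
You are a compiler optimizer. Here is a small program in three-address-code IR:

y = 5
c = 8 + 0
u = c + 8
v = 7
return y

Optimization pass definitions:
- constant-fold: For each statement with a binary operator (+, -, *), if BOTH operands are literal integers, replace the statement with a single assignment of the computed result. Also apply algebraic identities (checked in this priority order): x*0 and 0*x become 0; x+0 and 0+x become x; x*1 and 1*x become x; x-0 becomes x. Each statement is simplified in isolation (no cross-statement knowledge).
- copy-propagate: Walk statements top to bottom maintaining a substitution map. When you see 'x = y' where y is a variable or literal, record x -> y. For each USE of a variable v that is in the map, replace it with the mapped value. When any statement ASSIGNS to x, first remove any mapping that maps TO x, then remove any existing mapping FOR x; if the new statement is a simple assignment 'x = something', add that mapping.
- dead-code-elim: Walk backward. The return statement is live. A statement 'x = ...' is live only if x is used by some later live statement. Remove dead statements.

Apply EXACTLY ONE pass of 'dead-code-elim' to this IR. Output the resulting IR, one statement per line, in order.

Applying dead-code-elim statement-by-statement:
  [5] return y  -> KEEP (return); live=['y']
  [4] v = 7  -> DEAD (v not live)
  [3] u = c + 8  -> DEAD (u not live)
  [2] c = 8 + 0  -> DEAD (c not live)
  [1] y = 5  -> KEEP; live=[]
Result (2 stmts):
  y = 5
  return y

Answer: y = 5
return y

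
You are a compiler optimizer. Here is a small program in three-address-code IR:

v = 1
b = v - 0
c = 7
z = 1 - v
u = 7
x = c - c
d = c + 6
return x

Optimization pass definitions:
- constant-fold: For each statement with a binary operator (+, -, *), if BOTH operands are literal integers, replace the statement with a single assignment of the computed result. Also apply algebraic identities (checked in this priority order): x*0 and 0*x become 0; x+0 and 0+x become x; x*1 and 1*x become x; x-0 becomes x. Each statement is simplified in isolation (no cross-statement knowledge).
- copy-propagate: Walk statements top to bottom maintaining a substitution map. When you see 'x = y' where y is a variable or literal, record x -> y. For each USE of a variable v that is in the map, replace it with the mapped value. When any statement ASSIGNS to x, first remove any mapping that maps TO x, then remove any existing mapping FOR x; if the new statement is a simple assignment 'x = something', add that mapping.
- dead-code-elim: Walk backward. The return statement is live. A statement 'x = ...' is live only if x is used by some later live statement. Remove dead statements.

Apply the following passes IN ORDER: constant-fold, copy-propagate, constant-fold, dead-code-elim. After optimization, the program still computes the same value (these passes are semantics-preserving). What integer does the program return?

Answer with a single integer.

Initial IR:
  v = 1
  b = v - 0
  c = 7
  z = 1 - v
  u = 7
  x = c - c
  d = c + 6
  return x
After constant-fold (8 stmts):
  v = 1
  b = v
  c = 7
  z = 1 - v
  u = 7
  x = c - c
  d = c + 6
  return x
After copy-propagate (8 stmts):
  v = 1
  b = 1
  c = 7
  z = 1 - 1
  u = 7
  x = 7 - 7
  d = 7 + 6
  return x
After constant-fold (8 stmts):
  v = 1
  b = 1
  c = 7
  z = 0
  u = 7
  x = 0
  d = 13
  return x
After dead-code-elim (2 stmts):
  x = 0
  return x
Evaluate:
  v = 1  =>  v = 1
  b = v - 0  =>  b = 1
  c = 7  =>  c = 7
  z = 1 - v  =>  z = 0
  u = 7  =>  u = 7
  x = c - c  =>  x = 0
  d = c + 6  =>  d = 13
  return x = 0

Answer: 0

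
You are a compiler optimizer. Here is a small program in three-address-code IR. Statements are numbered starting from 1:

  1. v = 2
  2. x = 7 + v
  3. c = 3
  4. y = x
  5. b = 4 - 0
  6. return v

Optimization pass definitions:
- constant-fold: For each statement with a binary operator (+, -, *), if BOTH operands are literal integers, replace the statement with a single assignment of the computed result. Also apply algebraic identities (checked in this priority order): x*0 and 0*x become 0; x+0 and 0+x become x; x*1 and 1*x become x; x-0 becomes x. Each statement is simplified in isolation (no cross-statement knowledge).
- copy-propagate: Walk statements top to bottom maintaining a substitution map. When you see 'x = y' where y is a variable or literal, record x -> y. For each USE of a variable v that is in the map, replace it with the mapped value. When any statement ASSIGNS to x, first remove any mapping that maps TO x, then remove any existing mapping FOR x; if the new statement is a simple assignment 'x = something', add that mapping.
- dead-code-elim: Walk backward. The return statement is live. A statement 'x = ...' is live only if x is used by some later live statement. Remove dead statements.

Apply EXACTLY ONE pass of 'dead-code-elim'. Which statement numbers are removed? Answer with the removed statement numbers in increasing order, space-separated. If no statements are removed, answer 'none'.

Answer: 2 3 4 5

Derivation:
Backward liveness scan:
Stmt 1 'v = 2': KEEP (v is live); live-in = []
Stmt 2 'x = 7 + v': DEAD (x not in live set ['v'])
Stmt 3 'c = 3': DEAD (c not in live set ['v'])
Stmt 4 'y = x': DEAD (y not in live set ['v'])
Stmt 5 'b = 4 - 0': DEAD (b not in live set ['v'])
Stmt 6 'return v': KEEP (return); live-in = ['v']
Removed statement numbers: [2, 3, 4, 5]
Surviving IR:
  v = 2
  return v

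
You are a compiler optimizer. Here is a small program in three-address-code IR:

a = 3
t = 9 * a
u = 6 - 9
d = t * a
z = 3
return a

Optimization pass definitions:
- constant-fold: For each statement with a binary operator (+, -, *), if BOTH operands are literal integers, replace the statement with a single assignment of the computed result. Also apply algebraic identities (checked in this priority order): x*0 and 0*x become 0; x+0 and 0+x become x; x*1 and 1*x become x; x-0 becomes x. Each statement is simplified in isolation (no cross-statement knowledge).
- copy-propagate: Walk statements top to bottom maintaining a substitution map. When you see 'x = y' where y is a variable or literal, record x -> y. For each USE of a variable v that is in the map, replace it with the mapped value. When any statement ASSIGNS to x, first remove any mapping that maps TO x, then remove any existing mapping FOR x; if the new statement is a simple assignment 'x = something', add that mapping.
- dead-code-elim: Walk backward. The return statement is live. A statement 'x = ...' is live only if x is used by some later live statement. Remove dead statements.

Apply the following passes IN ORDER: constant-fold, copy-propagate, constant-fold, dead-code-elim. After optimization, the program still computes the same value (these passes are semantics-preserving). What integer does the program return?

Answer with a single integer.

Answer: 3

Derivation:
Initial IR:
  a = 3
  t = 9 * a
  u = 6 - 9
  d = t * a
  z = 3
  return a
After constant-fold (6 stmts):
  a = 3
  t = 9 * a
  u = -3
  d = t * a
  z = 3
  return a
After copy-propagate (6 stmts):
  a = 3
  t = 9 * 3
  u = -3
  d = t * 3
  z = 3
  return 3
After constant-fold (6 stmts):
  a = 3
  t = 27
  u = -3
  d = t * 3
  z = 3
  return 3
After dead-code-elim (1 stmts):
  return 3
Evaluate:
  a = 3  =>  a = 3
  t = 9 * a  =>  t = 27
  u = 6 - 9  =>  u = -3
  d = t * a  =>  d = 81
  z = 3  =>  z = 3
  return a = 3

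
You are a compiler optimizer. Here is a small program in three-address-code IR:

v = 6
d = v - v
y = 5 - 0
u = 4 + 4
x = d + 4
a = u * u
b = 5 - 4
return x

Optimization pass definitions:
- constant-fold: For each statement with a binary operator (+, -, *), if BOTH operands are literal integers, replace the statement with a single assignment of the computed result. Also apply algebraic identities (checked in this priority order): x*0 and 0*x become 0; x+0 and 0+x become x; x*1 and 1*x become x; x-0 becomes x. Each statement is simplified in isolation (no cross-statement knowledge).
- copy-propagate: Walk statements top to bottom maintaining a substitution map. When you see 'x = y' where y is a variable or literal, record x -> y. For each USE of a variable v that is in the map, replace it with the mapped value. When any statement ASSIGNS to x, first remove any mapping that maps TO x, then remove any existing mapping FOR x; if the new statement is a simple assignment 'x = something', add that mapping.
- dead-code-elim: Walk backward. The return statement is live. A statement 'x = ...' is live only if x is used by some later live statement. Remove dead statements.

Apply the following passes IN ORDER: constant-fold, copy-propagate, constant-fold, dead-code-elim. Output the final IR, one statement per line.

Initial IR:
  v = 6
  d = v - v
  y = 5 - 0
  u = 4 + 4
  x = d + 4
  a = u * u
  b = 5 - 4
  return x
After constant-fold (8 stmts):
  v = 6
  d = v - v
  y = 5
  u = 8
  x = d + 4
  a = u * u
  b = 1
  return x
After copy-propagate (8 stmts):
  v = 6
  d = 6 - 6
  y = 5
  u = 8
  x = d + 4
  a = 8 * 8
  b = 1
  return x
After constant-fold (8 stmts):
  v = 6
  d = 0
  y = 5
  u = 8
  x = d + 4
  a = 64
  b = 1
  return x
After dead-code-elim (3 stmts):
  d = 0
  x = d + 4
  return x

Answer: d = 0
x = d + 4
return x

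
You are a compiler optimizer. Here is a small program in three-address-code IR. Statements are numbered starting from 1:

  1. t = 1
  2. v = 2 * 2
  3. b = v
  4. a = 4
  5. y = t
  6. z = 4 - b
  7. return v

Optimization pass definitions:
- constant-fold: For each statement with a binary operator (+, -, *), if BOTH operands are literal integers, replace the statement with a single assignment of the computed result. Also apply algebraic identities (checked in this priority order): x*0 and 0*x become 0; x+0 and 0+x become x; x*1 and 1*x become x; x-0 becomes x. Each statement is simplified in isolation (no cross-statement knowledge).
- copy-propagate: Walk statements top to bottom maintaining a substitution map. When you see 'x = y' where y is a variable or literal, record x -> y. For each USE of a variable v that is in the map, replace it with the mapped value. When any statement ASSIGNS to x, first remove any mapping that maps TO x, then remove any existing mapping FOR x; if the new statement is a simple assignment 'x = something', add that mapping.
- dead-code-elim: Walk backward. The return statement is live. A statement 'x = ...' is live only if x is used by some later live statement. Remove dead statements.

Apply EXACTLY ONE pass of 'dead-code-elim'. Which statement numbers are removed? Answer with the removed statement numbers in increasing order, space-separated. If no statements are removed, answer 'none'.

Answer: 1 3 4 5 6

Derivation:
Backward liveness scan:
Stmt 1 't = 1': DEAD (t not in live set [])
Stmt 2 'v = 2 * 2': KEEP (v is live); live-in = []
Stmt 3 'b = v': DEAD (b not in live set ['v'])
Stmt 4 'a = 4': DEAD (a not in live set ['v'])
Stmt 5 'y = t': DEAD (y not in live set ['v'])
Stmt 6 'z = 4 - b': DEAD (z not in live set ['v'])
Stmt 7 'return v': KEEP (return); live-in = ['v']
Removed statement numbers: [1, 3, 4, 5, 6]
Surviving IR:
  v = 2 * 2
  return v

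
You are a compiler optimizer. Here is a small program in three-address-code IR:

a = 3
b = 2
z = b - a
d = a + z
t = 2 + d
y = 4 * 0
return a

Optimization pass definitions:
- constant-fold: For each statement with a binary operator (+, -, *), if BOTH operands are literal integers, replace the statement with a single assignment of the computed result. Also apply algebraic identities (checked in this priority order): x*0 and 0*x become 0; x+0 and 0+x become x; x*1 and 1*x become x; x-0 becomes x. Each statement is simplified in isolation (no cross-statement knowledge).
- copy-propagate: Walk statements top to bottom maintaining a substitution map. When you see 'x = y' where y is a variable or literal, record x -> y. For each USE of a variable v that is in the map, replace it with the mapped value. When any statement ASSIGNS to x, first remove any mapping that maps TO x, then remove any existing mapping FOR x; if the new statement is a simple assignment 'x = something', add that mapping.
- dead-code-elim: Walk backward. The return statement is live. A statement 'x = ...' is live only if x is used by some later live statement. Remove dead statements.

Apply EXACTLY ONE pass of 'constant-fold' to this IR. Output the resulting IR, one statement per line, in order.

Applying constant-fold statement-by-statement:
  [1] a = 3  (unchanged)
  [2] b = 2  (unchanged)
  [3] z = b - a  (unchanged)
  [4] d = a + z  (unchanged)
  [5] t = 2 + d  (unchanged)
  [6] y = 4 * 0  -> y = 0
  [7] return a  (unchanged)
Result (7 stmts):
  a = 3
  b = 2
  z = b - a
  d = a + z
  t = 2 + d
  y = 0
  return a

Answer: a = 3
b = 2
z = b - a
d = a + z
t = 2 + d
y = 0
return a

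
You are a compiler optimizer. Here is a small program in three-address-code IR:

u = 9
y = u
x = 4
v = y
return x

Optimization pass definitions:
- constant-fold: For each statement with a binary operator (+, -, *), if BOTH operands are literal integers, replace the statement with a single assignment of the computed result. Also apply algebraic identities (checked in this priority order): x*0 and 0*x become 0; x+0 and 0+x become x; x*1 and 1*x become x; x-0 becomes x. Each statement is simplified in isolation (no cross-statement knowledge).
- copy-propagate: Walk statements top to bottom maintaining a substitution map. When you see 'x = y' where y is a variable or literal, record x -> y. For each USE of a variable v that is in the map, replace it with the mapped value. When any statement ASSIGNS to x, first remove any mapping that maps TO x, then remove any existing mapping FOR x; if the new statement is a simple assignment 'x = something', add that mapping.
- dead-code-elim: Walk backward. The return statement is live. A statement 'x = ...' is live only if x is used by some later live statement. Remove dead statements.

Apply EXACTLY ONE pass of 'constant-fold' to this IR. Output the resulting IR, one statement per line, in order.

Answer: u = 9
y = u
x = 4
v = y
return x

Derivation:
Applying constant-fold statement-by-statement:
  [1] u = 9  (unchanged)
  [2] y = u  (unchanged)
  [3] x = 4  (unchanged)
  [4] v = y  (unchanged)
  [5] return x  (unchanged)
Result (5 stmts):
  u = 9
  y = u
  x = 4
  v = y
  return x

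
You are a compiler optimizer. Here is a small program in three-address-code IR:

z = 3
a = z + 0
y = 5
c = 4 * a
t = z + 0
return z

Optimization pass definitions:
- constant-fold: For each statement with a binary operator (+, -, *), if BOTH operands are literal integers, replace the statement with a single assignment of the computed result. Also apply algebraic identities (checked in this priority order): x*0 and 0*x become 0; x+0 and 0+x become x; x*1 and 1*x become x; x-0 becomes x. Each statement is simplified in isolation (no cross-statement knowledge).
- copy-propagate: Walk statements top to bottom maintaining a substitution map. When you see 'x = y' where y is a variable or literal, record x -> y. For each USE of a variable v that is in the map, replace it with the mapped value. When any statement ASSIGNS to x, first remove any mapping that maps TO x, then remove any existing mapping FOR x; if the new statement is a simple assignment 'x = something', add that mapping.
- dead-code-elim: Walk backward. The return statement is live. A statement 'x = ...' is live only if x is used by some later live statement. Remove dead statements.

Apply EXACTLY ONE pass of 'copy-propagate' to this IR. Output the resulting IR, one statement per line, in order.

Answer: z = 3
a = 3 + 0
y = 5
c = 4 * a
t = 3 + 0
return 3

Derivation:
Applying copy-propagate statement-by-statement:
  [1] z = 3  (unchanged)
  [2] a = z + 0  -> a = 3 + 0
  [3] y = 5  (unchanged)
  [4] c = 4 * a  (unchanged)
  [5] t = z + 0  -> t = 3 + 0
  [6] return z  -> return 3
Result (6 stmts):
  z = 3
  a = 3 + 0
  y = 5
  c = 4 * a
  t = 3 + 0
  return 3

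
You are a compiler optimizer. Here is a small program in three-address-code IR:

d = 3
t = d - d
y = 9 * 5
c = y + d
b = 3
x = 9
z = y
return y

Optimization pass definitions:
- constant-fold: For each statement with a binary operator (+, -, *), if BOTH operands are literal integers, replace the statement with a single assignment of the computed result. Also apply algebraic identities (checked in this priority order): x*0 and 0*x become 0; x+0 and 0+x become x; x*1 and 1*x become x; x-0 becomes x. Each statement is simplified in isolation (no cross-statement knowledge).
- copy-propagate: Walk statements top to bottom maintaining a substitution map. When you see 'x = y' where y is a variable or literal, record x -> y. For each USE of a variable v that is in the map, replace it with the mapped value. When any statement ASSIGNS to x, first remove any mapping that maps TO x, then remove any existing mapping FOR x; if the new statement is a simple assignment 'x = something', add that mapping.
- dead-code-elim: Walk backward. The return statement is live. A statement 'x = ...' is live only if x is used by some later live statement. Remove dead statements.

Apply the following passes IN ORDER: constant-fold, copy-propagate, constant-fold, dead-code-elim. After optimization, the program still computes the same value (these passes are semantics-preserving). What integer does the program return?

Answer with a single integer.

Answer: 45

Derivation:
Initial IR:
  d = 3
  t = d - d
  y = 9 * 5
  c = y + d
  b = 3
  x = 9
  z = y
  return y
After constant-fold (8 stmts):
  d = 3
  t = d - d
  y = 45
  c = y + d
  b = 3
  x = 9
  z = y
  return y
After copy-propagate (8 stmts):
  d = 3
  t = 3 - 3
  y = 45
  c = 45 + 3
  b = 3
  x = 9
  z = 45
  return 45
After constant-fold (8 stmts):
  d = 3
  t = 0
  y = 45
  c = 48
  b = 3
  x = 9
  z = 45
  return 45
After dead-code-elim (1 stmts):
  return 45
Evaluate:
  d = 3  =>  d = 3
  t = d - d  =>  t = 0
  y = 9 * 5  =>  y = 45
  c = y + d  =>  c = 48
  b = 3  =>  b = 3
  x = 9  =>  x = 9
  z = y  =>  z = 45
  return y = 45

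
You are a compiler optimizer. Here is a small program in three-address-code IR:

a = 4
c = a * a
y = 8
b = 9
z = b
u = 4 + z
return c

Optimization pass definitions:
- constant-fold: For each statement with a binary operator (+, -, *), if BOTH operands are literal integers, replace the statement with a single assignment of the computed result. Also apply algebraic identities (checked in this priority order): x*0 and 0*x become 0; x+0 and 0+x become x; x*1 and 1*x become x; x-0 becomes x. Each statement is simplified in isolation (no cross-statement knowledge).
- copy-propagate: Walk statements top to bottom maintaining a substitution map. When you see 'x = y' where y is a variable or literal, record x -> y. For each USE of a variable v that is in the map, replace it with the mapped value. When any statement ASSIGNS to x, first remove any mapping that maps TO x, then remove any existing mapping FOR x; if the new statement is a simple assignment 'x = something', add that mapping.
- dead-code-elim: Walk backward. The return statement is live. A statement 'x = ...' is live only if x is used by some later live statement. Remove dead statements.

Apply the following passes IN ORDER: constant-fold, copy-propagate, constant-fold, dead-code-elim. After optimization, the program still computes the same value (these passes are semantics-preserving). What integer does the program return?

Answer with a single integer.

Answer: 16

Derivation:
Initial IR:
  a = 4
  c = a * a
  y = 8
  b = 9
  z = b
  u = 4 + z
  return c
After constant-fold (7 stmts):
  a = 4
  c = a * a
  y = 8
  b = 9
  z = b
  u = 4 + z
  return c
After copy-propagate (7 stmts):
  a = 4
  c = 4 * 4
  y = 8
  b = 9
  z = 9
  u = 4 + 9
  return c
After constant-fold (7 stmts):
  a = 4
  c = 16
  y = 8
  b = 9
  z = 9
  u = 13
  return c
After dead-code-elim (2 stmts):
  c = 16
  return c
Evaluate:
  a = 4  =>  a = 4
  c = a * a  =>  c = 16
  y = 8  =>  y = 8
  b = 9  =>  b = 9
  z = b  =>  z = 9
  u = 4 + z  =>  u = 13
  return c = 16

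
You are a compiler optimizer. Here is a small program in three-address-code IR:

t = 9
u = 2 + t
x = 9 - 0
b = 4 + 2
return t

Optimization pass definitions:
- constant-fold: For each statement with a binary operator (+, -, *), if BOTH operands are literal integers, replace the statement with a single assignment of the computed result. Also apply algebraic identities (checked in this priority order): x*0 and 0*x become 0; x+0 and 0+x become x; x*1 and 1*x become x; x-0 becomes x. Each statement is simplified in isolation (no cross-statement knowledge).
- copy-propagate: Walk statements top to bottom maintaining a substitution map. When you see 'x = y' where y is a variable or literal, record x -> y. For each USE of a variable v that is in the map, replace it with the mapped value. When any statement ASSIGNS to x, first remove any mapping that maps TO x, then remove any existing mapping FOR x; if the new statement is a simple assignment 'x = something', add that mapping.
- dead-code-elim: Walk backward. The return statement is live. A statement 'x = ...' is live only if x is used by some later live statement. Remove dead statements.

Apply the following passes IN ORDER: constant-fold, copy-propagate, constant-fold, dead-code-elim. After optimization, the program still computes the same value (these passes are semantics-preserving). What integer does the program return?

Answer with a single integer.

Answer: 9

Derivation:
Initial IR:
  t = 9
  u = 2 + t
  x = 9 - 0
  b = 4 + 2
  return t
After constant-fold (5 stmts):
  t = 9
  u = 2 + t
  x = 9
  b = 6
  return t
After copy-propagate (5 stmts):
  t = 9
  u = 2 + 9
  x = 9
  b = 6
  return 9
After constant-fold (5 stmts):
  t = 9
  u = 11
  x = 9
  b = 6
  return 9
After dead-code-elim (1 stmts):
  return 9
Evaluate:
  t = 9  =>  t = 9
  u = 2 + t  =>  u = 11
  x = 9 - 0  =>  x = 9
  b = 4 + 2  =>  b = 6
  return t = 9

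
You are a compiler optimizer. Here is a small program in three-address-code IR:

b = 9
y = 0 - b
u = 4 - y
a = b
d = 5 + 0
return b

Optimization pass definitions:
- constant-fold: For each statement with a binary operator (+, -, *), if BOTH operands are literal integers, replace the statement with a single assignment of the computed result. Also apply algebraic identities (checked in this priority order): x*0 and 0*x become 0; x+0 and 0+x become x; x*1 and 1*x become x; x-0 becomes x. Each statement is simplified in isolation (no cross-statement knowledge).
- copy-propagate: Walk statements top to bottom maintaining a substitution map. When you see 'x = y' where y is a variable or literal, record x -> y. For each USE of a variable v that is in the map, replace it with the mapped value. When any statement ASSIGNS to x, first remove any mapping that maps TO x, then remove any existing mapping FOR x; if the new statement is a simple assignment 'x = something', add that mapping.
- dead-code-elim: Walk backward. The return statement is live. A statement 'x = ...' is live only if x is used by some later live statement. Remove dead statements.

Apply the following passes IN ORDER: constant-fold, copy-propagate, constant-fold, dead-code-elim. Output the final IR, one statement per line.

Answer: return 9

Derivation:
Initial IR:
  b = 9
  y = 0 - b
  u = 4 - y
  a = b
  d = 5 + 0
  return b
After constant-fold (6 stmts):
  b = 9
  y = 0 - b
  u = 4 - y
  a = b
  d = 5
  return b
After copy-propagate (6 stmts):
  b = 9
  y = 0 - 9
  u = 4 - y
  a = 9
  d = 5
  return 9
After constant-fold (6 stmts):
  b = 9
  y = -9
  u = 4 - y
  a = 9
  d = 5
  return 9
After dead-code-elim (1 stmts):
  return 9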